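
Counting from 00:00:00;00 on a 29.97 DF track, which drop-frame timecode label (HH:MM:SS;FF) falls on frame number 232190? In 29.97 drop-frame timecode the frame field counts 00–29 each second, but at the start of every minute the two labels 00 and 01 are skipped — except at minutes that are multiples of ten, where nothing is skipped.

Ten DF minutes hold 17982 frames, so frame 232190 lies in block 12 (frames 215784–233765) with 16406 frames into that block.
The block's first minute is 1800 frames and the rest 1798 each; 16406 frames reaches minute 9, so 12 × 18 + 9 × 2 = 234 labels have been skipped so far.
Adding those back, label number 232190 + 234 = 232424 at 30 labels/s is 7747 s + 14 f = 2 h 9 min 7 s frame 14, i.e. 02:09:07;14.

02:09:07;14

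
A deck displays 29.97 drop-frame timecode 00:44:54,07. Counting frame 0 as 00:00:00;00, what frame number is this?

80747

Complete 10-minute blocks: 4, each 17982 frames → 71928.
Remaining 4 whole minutes in the current block: 1800 + 3 × 1798 = 7194 frames.
Within the current minute: 54 × 30 + 7 − 2 = 1625 (labels ;00/;01 skipped at this minute). Total = 71928 + 7194 + 1625 = 80747.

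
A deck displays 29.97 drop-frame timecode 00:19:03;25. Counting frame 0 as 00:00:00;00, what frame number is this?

34279

Complete 10-minute blocks: 1, each 17982 frames → 17982.
Remaining 9 whole minutes in the current block: 1800 + 8 × 1798 = 16184 frames.
Within the current minute: 3 × 30 + 25 − 2 = 113 (labels ;00/;01 skipped at this minute). Total = 17982 + 16184 + 113 = 34279.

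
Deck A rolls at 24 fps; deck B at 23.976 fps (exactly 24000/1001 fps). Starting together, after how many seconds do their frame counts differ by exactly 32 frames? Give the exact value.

4004/3 seconds

The gap grows by |24000/1001 − 24| = 24/1001 frames per second.
Time for a 32-frame gap: 32 ÷ (24/1001) = 4004/3 s.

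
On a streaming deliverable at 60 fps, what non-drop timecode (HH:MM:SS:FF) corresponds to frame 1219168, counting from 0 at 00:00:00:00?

1219168 ÷ 60 = 20319 full seconds, remainder 28 frames.
20319 s = 5 h 38 min 39 s.
Timecode: 05:38:39:28.

05:38:39:28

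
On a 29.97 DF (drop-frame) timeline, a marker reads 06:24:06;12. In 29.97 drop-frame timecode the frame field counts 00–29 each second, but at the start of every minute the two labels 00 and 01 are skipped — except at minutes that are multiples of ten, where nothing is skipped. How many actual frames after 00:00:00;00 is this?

690700

Complete 10-minute blocks: 38, each 17982 frames → 683316.
Remaining 4 whole minutes in the current block: 1800 + 3 × 1798 = 7194 frames.
Within the current minute: 6 × 30 + 12 − 2 = 190 (labels ;00/;01 skipped at this minute). Total = 683316 + 7194 + 190 = 690700.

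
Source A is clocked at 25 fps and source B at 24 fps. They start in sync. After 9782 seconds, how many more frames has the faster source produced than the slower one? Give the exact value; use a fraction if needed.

9782 frames

A emits 25 × 9782 = 244550 frames; B emits 24 × 9782 = 234768.
Difference = 9782 frames; B is behind A.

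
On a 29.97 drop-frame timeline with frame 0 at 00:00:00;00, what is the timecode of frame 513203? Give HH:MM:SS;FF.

Ten DF minutes hold 17982 frames, so frame 513203 lies in block 28 (frames 503496–521477) with 9707 frames into that block.
The block's first minute is 1800 frames and the rest 1798 each; 9707 frames reaches minute 5, so 28 × 18 + 5 × 2 = 514 labels have been skipped so far.
Adding those back, label number 513203 + 514 = 513717 at 30 labels/s is 17123 s + 27 f = 4 h 45 min 23 s frame 27, i.e. 04:45:23;27.

04:45:23;27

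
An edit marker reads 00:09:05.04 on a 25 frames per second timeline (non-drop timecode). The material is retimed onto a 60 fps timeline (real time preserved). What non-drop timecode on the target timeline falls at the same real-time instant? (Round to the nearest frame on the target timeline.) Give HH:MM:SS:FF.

Source frame index: (0×3600 + 9×60 + 5) × 25 + 4 = 13629.
Real time: 13629 / (25) = 13629/25 s.
Target frame: (13629/25) × (60) = 163548/5 ≈ 32709.600 → 32710.
At 60 labels/s: frame 32710 → 00:09:05:10.

00:09:05:10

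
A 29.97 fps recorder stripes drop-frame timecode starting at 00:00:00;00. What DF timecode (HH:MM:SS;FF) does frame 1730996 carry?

16:02:37;18

Each 10-minute DF block holds 10 × 60 × 30 − 9 × 2 = 17982 frames. 1730996 ÷ 17982 → 96 full blocks, remainder 4724.
Within the partial block the first minute is 1800 frames and each further minute 1798, so 2 further minute boundaries passed. Total skipped labels = 18 × 96 + 2 × 2 = 1732.
Non-drop label index = 1730996 + 1732 = 1732728; at 30 labels/s that is 16:02:37:18, i.e. DF 16:02:37;18.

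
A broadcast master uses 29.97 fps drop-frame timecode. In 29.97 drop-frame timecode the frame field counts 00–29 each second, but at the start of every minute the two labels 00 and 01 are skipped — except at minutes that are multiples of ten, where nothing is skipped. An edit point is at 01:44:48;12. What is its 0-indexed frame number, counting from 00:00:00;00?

188464

As if non-drop at 30 labels/s: (1 × 3600 + 44 × 60 + 48) × 30 + 12 = 188652.
Minute boundaries passed: 104; those not divisible by 10: 104 − 10 = 94; dropped labels = 2 × 94 = 188.
Actual frame index = 188652 − 188 = 188464.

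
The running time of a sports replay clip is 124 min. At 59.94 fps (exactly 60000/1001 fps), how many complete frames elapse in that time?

124 min = 7440 s.
Frames = 7440 × 60000/1001 = 446400000/1001 ≈ 445954.0460.
Complete frames: 445954.

445954 frames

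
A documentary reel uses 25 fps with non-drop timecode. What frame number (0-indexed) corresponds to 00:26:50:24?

Total seconds to the label: (0 × 3600 + 26 × 60 + 50) = 1610.
Frame index = 1610 × 25 + 24 = 40274.

frame 40274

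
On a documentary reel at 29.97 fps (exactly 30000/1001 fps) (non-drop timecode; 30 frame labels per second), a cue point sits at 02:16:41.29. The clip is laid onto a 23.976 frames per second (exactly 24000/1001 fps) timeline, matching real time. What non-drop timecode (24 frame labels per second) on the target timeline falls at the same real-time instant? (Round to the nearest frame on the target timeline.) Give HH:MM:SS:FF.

02:16:41:23

Source frame index: (2×3600 + 16×60 + 41) × 30 + 29 = 246059.
Real time: 246059 / (30000/1001) = 246305059/30000 s.
Target frame: (246305059/30000) × (24000/1001) = 984236/5 ≈ 196847.200 → 196847.
At 24 labels/s: frame 196847 → 02:16:41:23.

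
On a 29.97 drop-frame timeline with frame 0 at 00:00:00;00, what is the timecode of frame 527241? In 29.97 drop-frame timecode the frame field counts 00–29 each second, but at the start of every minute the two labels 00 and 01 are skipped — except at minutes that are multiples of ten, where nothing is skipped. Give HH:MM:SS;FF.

Each 10-minute DF block holds 10 × 60 × 30 − 9 × 2 = 17982 frames. 527241 ÷ 17982 → 29 full blocks, remainder 5763.
Within the partial block the first minute is 1800 frames and each further minute 1798, so 3 further minute boundaries passed. Total skipped labels = 18 × 29 + 2 × 3 = 528.
Non-drop label index = 527241 + 528 = 527769; at 30 labels/s that is 04:53:12:09, i.e. DF 04:53:12;09.

04:53:12;09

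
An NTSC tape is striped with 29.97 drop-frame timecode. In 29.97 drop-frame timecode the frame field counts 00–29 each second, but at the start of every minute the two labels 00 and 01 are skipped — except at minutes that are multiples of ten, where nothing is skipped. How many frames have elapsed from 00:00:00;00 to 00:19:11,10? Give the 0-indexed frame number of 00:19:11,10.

34504

Complete 10-minute blocks: 1, each 17982 frames → 17982.
Remaining 9 whole minutes in the current block: 1800 + 8 × 1798 = 16184 frames.
Within the current minute: 11 × 30 + 10 − 2 = 338 (labels ;00/;01 skipped at this minute). Total = 17982 + 16184 + 338 = 34504.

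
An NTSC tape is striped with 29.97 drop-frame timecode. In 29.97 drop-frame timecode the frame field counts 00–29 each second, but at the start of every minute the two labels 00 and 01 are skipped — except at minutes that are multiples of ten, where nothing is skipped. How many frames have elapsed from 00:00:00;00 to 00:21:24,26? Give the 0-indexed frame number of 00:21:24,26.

As if non-drop at 30 labels/s: (0 × 3600 + 21 × 60 + 24) × 30 + 26 = 38546.
Minute boundaries passed: 21; those not divisible by 10: 21 − 2 = 19; dropped labels = 2 × 19 = 38.
Actual frame index = 38546 − 38 = 38508.

38508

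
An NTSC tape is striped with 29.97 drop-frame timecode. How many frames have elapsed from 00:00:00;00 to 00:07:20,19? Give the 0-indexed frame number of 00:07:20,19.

13205

As if non-drop at 30 labels/s: (0 × 3600 + 7 × 60 + 20) × 30 + 19 = 13219.
Minute boundaries passed: 7; those not divisible by 10: 7 − 0 = 7; dropped labels = 2 × 7 = 14.
Actual frame index = 13219 − 14 = 13205.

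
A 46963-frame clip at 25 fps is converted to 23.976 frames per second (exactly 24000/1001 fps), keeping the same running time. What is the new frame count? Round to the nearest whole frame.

Frames at target rate = 46963 × (24000/1001) / (25) = 6440640/143 ≈ 45039.441.
Nearest whole frame: 45039.

45039 frames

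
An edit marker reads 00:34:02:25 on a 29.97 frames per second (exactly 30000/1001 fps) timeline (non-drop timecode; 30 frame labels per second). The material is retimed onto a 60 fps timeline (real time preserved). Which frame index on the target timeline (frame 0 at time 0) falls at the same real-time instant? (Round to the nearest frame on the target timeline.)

Source frame index: (0×3600 + 34×60 + 2) × 30 + 25 = 61285.
Real time: 61285 / (30000/1001) = 12269257/6000 s.
Target frame: (12269257/6000) × (60) = 12269257/100 ≈ 122692.570 → 122693.

frame 122693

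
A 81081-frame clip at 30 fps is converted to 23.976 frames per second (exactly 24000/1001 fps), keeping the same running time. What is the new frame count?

Target frames = source frames × (target rate / source rate) = 81081 × (24000/1001)/(30) = 81081 × 800/1001 = 64800.

64800 frames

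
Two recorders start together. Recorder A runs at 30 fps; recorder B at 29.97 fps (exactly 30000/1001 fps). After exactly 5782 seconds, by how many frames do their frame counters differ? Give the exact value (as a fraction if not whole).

A emits 30 × 5782 = 173460 frames; B emits 30000/1001 × 5782 = 24780000/143.
Difference = 24780/143 frames (≈ 173.2867); B is behind A.

24780/143 frames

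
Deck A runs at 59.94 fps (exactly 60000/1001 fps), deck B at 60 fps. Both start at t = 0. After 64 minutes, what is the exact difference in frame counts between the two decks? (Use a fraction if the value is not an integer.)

64 min = 3840 s.
A emits 60000/1001 × 3840 = 230400000/1001 frames; B emits 60 × 3840 = 230400.
Difference = 230400/1001 frames (≈ 230.1698); B is ahead of A.

230400/1001 frames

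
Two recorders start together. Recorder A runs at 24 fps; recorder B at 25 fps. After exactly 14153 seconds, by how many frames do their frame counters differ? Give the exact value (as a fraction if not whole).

14153 frames

A emits 24 × 14153 = 339672 frames; B emits 25 × 14153 = 353825.
Difference = 14153 frames; B is ahead of A.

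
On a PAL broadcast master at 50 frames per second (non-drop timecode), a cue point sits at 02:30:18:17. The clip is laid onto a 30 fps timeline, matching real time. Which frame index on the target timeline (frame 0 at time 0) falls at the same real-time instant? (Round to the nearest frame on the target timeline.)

frame 270550

Source frame index: (2×3600 + 30×60 + 18) × 50 + 17 = 450917.
Real time: 450917 / (50) = 450917/50 s.
Target frame: (450917/50) × (30) = 1352751/5 ≈ 270550.200 → 270550.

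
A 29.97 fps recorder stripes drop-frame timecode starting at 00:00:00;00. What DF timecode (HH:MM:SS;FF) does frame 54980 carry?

00:30:34;14

Ten DF minutes hold 17982 frames, so frame 54980 lies in block 3 (frames 53946–71927) with 1034 frames into that block.
The block's first minute is 1800 frames and the rest 1798 each; 1034 frames reaches minute 0, so 3 × 18 + 0 × 2 = 54 labels have been skipped so far.
Adding those back, label number 54980 + 54 = 55034 at 30 labels/s is 1834 s + 14 f = 0 h 30 min 34 s frame 14, i.e. 00:30:34;14.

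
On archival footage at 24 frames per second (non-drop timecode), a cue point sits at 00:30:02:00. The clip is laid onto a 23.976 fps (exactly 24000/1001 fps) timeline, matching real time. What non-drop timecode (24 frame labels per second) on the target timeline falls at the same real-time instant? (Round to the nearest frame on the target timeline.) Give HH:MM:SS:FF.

Source frame index: (0×3600 + 30×60 + 2) × 24 + 0 = 43248.
Real time: 43248 / (24) = 1802 s.
Target frame: (1802) × (24000/1001) = 43248000/1001 ≈ 43204.795 → 43205.
At 24 labels/s: frame 43205 → 00:30:00:05.

00:30:00:05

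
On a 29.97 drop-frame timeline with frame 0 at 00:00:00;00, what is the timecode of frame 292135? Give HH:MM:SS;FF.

02:42:27;17

Each 10-minute DF block holds 10 × 60 × 30 − 9 × 2 = 17982 frames. 292135 ÷ 17982 → 16 full blocks, remainder 4423.
Within the partial block the first minute is 1800 frames and each further minute 1798, so 2 further minute boundaries passed. Total skipped labels = 18 × 16 + 2 × 2 = 292.
Non-drop label index = 292135 + 292 = 292427; at 30 labels/s that is 02:42:27:17, i.e. DF 02:42:27;17.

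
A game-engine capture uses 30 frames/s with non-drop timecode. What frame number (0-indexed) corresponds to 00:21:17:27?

Total seconds to the label: (0 × 3600 + 21 × 60 + 17) = 1277.
Frame index = 1277 × 30 + 27 = 38337.

frame 38337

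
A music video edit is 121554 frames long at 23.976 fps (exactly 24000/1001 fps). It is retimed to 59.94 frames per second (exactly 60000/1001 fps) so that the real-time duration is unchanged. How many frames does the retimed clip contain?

303885 frames

Target frames = source frames × (target rate / source rate) = 121554 × (60000/1001)/(24000/1001) = 121554 × 5/2 = 303885.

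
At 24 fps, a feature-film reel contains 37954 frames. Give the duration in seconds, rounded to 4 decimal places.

1581.4167 seconds

Running time = 37954 × 1/24 = 18977/12 s ≈ 1581.4167 s.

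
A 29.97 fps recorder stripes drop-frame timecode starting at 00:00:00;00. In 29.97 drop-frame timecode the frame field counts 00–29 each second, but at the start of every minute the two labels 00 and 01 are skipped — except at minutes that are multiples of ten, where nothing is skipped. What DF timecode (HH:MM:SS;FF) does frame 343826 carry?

03:11:12;10

Each 10-minute DF block holds 10 × 60 × 30 − 9 × 2 = 17982 frames. 343826 ÷ 17982 → 19 full blocks, remainder 2168.
Within the partial block the first minute is 1800 frames and each further minute 1798, so 1 further minute boundary passed. Total skipped labels = 18 × 19 + 2 × 1 = 344.
Non-drop label index = 343826 + 344 = 344170; at 30 labels/s that is 03:11:12:10, i.e. DF 03:11:12;10.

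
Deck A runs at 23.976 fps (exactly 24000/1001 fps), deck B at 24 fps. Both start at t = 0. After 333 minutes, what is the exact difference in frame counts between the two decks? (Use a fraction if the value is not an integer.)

479520/1001 frames

333 min = 19980 s.
A emits 24000/1001 × 19980 = 479520000/1001 frames; B emits 24 × 19980 = 479520.
Difference = 479520/1001 frames (≈ 479.0410); B is ahead of A.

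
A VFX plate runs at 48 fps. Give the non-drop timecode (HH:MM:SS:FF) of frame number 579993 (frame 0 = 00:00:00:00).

03:21:23:09

579993 ÷ 48 = 12083 full seconds, remainder 9 frames.
12083 s = 3 h 21 min 23 s.
Timecode: 03:21:23:09.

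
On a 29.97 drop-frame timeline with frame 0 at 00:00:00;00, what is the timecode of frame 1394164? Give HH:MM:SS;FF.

Each 10-minute DF block holds 10 × 60 × 30 − 9 × 2 = 17982 frames. 1394164 ÷ 17982 → 77 full blocks, remainder 9550.
Within the partial block the first minute is 1800 frames and each further minute 1798, so 5 further minute boundaries passed. Total skipped labels = 18 × 77 + 2 × 5 = 1396.
Non-drop label index = 1394164 + 1396 = 1395560; at 30 labels/s that is 12:55:18:20, i.e. DF 12:55:18;20.

12:55:18;20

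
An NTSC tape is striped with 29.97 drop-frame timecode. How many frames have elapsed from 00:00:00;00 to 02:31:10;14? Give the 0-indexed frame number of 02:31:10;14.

As if non-drop at 30 labels/s: (2 × 3600 + 31 × 60 + 10) × 30 + 14 = 272114.
Minute boundaries passed: 151; those not divisible by 10: 151 − 15 = 136; dropped labels = 2 × 136 = 272.
Actual frame index = 272114 − 272 = 271842.

271842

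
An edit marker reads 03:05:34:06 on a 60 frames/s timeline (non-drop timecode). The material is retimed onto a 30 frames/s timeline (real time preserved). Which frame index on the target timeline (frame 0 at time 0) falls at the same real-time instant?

frame 334023

Source frame index: (3×3600 + 5×60 + 34) × 60 + 6 = 668046.
Real time: 668046 / (60) = 111341/10 s.
Target frame: (111341/10) × (30) = 334023.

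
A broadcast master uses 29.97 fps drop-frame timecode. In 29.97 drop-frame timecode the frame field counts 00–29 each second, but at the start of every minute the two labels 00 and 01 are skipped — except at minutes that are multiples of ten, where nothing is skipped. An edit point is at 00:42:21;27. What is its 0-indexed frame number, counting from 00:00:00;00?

76181

As if non-drop at 30 labels/s: (0 × 3600 + 42 × 60 + 21) × 30 + 27 = 76257.
Minute boundaries passed: 42; those not divisible by 10: 42 − 4 = 38; dropped labels = 2 × 38 = 76.
Actual frame index = 76257 − 76 = 76181.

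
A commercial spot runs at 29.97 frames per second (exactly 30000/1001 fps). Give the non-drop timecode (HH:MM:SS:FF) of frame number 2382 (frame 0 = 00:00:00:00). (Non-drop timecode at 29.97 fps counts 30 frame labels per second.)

2382 ÷ 30 = 79 full seconds, remainder 12 frames.
79 s = 0 h 1 min 19 s.
Timecode: 00:01:19:12.

00:01:19:12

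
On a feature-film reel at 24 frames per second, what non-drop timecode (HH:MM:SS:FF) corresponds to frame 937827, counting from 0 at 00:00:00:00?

937827 ÷ 24 = 39076 full seconds, remainder 3 frames.
39076 s = 10 h 51 min 16 s.
Timecode: 10:51:16:03.

10:51:16:03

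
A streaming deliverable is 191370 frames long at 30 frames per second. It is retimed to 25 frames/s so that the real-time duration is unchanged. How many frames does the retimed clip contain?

159475 frames

Target frames = source frames × (target rate / source rate) = 191370 × (25)/(30) = 191370 × 5/6 = 159475.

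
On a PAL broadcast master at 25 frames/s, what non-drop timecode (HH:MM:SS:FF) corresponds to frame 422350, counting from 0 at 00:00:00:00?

04:41:34:00

422350 ÷ 25 = 16894 full seconds, remainder 0 frames.
16894 s = 4 h 41 min 34 s.
Timecode: 04:41:34:00.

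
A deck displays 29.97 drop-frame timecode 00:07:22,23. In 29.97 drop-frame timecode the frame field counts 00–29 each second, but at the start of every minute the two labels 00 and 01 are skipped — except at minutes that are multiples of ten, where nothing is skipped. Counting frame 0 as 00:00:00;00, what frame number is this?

13269

As if non-drop at 30 labels/s: (0 × 3600 + 7 × 60 + 22) × 30 + 23 = 13283.
Minute boundaries passed: 7; those not divisible by 10: 7 − 0 = 7; dropped labels = 2 × 7 = 14.
Actual frame index = 13283 − 14 = 13269.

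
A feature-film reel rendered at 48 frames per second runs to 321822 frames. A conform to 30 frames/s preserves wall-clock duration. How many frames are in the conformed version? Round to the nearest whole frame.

201139 frames

Frames at target rate = 321822 × (30) / (48) = 804555/4 ≈ 201138.750.
Nearest whole frame: 201139.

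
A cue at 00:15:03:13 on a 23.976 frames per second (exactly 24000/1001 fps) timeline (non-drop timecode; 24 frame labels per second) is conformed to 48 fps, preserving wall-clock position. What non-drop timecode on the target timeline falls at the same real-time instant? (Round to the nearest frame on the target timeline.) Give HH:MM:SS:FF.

00:15:04:21

Source frame index: (0×3600 + 15×60 + 3) × 24 + 13 = 21685.
Real time: 21685 / (24000/1001) = 4341337/4800 s.
Target frame: (4341337/4800) × (48) = 4341337/100 ≈ 43413.370 → 43413.
At 48 labels/s: frame 43413 → 00:15:04:21.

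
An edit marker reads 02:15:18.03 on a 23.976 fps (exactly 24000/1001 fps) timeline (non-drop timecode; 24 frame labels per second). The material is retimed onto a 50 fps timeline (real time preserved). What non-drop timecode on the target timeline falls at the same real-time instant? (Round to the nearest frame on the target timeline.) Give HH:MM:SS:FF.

02:15:26:12

Source frame index: (2×3600 + 15×60 + 18) × 24 + 3 = 194835.
Real time: 194835 / (24000/1001) = 13001989/1600 s.
Target frame: (13001989/1600) × (50) = 13001989/32 ≈ 406312.156 → 406312.
At 50 labels/s: frame 406312 → 02:15:26:12.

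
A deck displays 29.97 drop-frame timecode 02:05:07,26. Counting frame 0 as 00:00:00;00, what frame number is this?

Complete 10-minute blocks: 12, each 17982 frames → 215784.
Remaining 5 whole minutes in the current block: 1800 + 4 × 1798 = 8992 frames.
Within the current minute: 7 × 30 + 26 − 2 = 234 (labels ;00/;01 skipped at this minute). Total = 215784 + 8992 + 234 = 225010.

225010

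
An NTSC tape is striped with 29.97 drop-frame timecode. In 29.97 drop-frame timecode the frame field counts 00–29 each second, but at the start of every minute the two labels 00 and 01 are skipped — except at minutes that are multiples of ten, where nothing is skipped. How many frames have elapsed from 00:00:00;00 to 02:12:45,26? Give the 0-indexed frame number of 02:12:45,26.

As if non-drop at 30 labels/s: (2 × 3600 + 12 × 60 + 45) × 30 + 26 = 238976.
Minute boundaries passed: 132; those not divisible by 10: 132 − 13 = 119; dropped labels = 2 × 119 = 238.
Actual frame index = 238976 − 238 = 238738.

238738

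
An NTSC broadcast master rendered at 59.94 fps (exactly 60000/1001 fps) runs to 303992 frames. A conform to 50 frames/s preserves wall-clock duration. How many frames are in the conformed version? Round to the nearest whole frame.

253580 frames

Frames at target rate = 303992 × (50) / (60000/1001) = 38036999/150 ≈ 253579.993.
Nearest whole frame: 253580.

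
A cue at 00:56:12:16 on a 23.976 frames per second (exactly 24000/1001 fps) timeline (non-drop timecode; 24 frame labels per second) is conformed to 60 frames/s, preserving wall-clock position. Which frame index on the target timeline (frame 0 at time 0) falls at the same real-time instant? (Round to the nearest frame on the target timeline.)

Source frame index: (0×3600 + 56×60 + 12) × 24 + 16 = 80944.
Real time: 80944 / (24000/1001) = 5064059/1500 s.
Target frame: (5064059/1500) × (60) = 5064059/25 ≈ 202562.360 → 202562.

frame 202562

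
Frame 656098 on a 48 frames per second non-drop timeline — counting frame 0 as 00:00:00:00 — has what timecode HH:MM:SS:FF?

03:47:48:34

656098 ÷ 48 = 13668 full seconds, remainder 34 frames.
13668 s = 3 h 47 min 48 s.
Timecode: 03:47:48:34.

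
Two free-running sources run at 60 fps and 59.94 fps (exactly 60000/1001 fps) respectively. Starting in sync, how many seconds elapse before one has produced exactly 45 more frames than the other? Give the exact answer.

The gap grows by |60000/1001 − 60| = 60/1001 frames per second.
Time for a 45-frame gap: 45 ÷ (60/1001) = 750.75 s.

750.75 seconds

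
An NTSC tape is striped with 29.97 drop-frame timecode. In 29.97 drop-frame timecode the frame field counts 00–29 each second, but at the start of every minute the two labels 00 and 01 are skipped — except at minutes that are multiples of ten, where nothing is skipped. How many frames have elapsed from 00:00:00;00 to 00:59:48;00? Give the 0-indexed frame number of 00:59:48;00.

Complete 10-minute blocks: 5, each 17982 frames → 89910.
Remaining 9 whole minutes in the current block: 1800 + 8 × 1798 = 16184 frames.
Within the current minute: 48 × 30 + 0 − 2 = 1438 (labels ;00/;01 skipped at this minute). Total = 89910 + 16184 + 1438 = 107532.

107532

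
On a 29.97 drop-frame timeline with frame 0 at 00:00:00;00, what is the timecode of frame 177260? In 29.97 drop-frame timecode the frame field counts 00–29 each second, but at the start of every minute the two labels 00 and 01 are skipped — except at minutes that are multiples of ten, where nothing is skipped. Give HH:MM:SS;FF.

Ten DF minutes hold 17982 frames, so frame 177260 lies in block 9 (frames 161838–179819) with 15422 frames into that block.
The block's first minute is 1800 frames and the rest 1798 each; 15422 frames reaches minute 8, so 9 × 18 + 8 × 2 = 178 labels have been skipped so far.
Adding those back, label number 177260 + 178 = 177438 at 30 labels/s is 5914 s + 18 f = 1 h 38 min 34 s frame 18, i.e. 01:38:34;18.

01:38:34;18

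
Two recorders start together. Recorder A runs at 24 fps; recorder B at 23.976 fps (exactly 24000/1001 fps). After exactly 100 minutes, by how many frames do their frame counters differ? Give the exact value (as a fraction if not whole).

144000/1001 frames

100 min = 6000 s.
A emits 24 × 6000 = 144000 frames; B emits 24000/1001 × 6000 = 144000000/1001.
Difference = 144000/1001 frames (≈ 143.8561); B is behind A.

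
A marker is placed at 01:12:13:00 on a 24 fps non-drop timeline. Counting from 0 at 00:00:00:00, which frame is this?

103992

Total seconds to the label: (1 × 3600 + 12 × 60 + 13) = 4333.
Frame index = 4333 × 24 + 0 = 103992.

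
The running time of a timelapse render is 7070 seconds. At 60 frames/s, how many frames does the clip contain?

Frames = 7070 × 60 = 424200.

424200 frames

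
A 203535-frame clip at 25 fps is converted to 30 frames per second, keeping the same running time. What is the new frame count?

Target frames = source frames × (target rate / source rate) = 203535 × (30)/(25) = 203535 × 6/5 = 244242.

244242 frames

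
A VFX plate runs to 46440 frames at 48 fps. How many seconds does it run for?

Running time = 46440 / (48) = 967.5 s.

967.5 seconds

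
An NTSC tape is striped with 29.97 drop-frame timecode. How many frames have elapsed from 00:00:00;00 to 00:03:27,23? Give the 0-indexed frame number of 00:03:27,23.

As if non-drop at 30 labels/s: (0 × 3600 + 3 × 60 + 27) × 30 + 23 = 6233.
Minute boundaries passed: 3; those not divisible by 10: 3 − 0 = 3; dropped labels = 2 × 3 = 6.
Actual frame index = 6233 − 6 = 6227.

6227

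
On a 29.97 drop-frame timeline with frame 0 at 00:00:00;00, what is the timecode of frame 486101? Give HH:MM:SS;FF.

Ten DF minutes hold 17982 frames, so frame 486101 lies in block 27 (frames 485514–503495) with 587 frames into that block.
The block's first minute is 1800 frames and the rest 1798 each; 587 frames reaches minute 0, so 27 × 18 + 0 × 2 = 486 labels have been skipped so far.
Adding those back, label number 486101 + 486 = 486587 at 30 labels/s is 16219 s + 17 f = 4 h 30 min 19 s frame 17, i.e. 04:30:19;17.

04:30:19;17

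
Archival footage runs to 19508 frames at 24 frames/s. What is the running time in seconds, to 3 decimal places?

812.833 seconds

Running time = 19508 × 1/24 = 4877/6 s ≈ 812.833 s.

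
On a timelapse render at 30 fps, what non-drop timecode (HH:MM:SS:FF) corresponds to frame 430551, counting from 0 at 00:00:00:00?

03:59:11:21

430551 ÷ 30 = 14351 full seconds, remainder 21 frames.
14351 s = 3 h 59 min 11 s.
Timecode: 03:59:11:21.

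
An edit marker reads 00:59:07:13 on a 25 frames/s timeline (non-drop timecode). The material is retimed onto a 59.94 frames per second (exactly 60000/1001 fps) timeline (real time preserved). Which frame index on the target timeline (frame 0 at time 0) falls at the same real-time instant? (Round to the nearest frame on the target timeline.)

frame 212639

Source frame index: (0×3600 + 59×60 + 7) × 25 + 13 = 88688.
Real time: 88688 / (25) = 88688/25 s.
Target frame: (88688/25) × (60000/1001) = 212851200/1001 ≈ 212638.561 → 212639.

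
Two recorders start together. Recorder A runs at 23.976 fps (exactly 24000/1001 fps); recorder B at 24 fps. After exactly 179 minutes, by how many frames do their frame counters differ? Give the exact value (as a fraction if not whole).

257760/1001 frames

179 min = 10740 s.
A emits 24000/1001 × 10740 = 257760000/1001 frames; B emits 24 × 10740 = 257760.
Difference = 257760/1001 frames (≈ 257.5025); B is ahead of A.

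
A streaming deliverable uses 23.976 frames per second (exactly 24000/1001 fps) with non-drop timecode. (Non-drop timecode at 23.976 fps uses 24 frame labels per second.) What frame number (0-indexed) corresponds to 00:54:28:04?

frame 78436

Total seconds to the label: (0 × 3600 + 54 × 60 + 28) = 3268.
Frame index = 3268 × 24 + 4 = 78436.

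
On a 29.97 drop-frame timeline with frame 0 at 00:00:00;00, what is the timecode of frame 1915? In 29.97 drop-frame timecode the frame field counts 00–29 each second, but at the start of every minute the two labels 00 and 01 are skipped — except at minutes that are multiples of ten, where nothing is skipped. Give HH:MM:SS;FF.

Each 10-minute DF block holds 10 × 60 × 30 − 9 × 2 = 17982 frames. 1915 ÷ 17982 → 0 full blocks, remainder 1915.
Within the partial block the first minute is 1800 frames and each further minute 1798, so 1 further minute boundary passed. Total skipped labels = 18 × 0 + 2 × 1 = 2.
Non-drop label index = 1915 + 2 = 1917; at 30 labels/s that is 00:01:03:27, i.e. DF 00:01:03;27.

00:01:03;27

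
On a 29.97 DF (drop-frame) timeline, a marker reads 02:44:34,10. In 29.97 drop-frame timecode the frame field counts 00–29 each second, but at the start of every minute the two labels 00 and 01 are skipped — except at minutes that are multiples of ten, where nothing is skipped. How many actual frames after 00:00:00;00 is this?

295934

Complete 10-minute blocks: 16, each 17982 frames → 287712.
Remaining 4 whole minutes in the current block: 1800 + 3 × 1798 = 7194 frames.
Within the current minute: 34 × 30 + 10 − 2 = 1028 (labels ;00/;01 skipped at this minute). Total = 287712 + 7194 + 1028 = 295934.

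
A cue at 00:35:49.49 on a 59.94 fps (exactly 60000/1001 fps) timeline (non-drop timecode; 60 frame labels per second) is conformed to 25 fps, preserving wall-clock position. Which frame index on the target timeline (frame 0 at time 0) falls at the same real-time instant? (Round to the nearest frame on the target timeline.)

Source frame index: (0×3600 + 35×60 + 49) × 60 + 49 = 128989.
Real time: 128989 / (60000/1001) = 129117989/60000 s.
Target frame: (129117989/60000) × (25) = 129117989/2400 ≈ 53799.162 → 53799.

frame 53799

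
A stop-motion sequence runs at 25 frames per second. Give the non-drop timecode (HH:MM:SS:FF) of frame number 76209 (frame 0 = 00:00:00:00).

00:50:48:09

76209 ÷ 25 = 3048 full seconds, remainder 9 frames.
3048 s = 0 h 50 min 48 s.
Timecode: 00:50:48:09.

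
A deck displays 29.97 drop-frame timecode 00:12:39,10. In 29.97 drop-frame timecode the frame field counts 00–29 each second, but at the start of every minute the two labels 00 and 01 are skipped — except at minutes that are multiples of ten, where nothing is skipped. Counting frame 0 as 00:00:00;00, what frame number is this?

Complete 10-minute blocks: 1, each 17982 frames → 17982.
Remaining 2 whole minutes in the current block: 1800 + 1 × 1798 = 3598 frames.
Within the current minute: 39 × 30 + 10 − 2 = 1178 (labels ;00/;01 skipped at this minute). Total = 17982 + 3598 + 1178 = 22758.

22758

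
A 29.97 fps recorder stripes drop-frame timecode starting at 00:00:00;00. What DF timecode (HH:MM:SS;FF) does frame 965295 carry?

08:56:48;21

Each 10-minute DF block holds 10 × 60 × 30 − 9 × 2 = 17982 frames. 965295 ÷ 17982 → 53 full blocks, remainder 12249.
Within the partial block the first minute is 1800 frames and each further minute 1798, so 6 further minute boundaries passed. Total skipped labels = 18 × 53 + 2 × 6 = 966.
Non-drop label index = 965295 + 966 = 966261; at 30 labels/s that is 08:56:48:21, i.e. DF 08:56:48;21.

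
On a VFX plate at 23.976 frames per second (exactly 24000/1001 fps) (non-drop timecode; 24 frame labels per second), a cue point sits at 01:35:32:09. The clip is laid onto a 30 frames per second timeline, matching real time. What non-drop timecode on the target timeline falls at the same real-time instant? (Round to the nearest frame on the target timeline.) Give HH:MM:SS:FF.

01:35:38:03

Source frame index: (1×3600 + 35×60 + 32) × 24 + 9 = 137577.
Real time: 137577 / (24000/1001) = 45904859/8000 s.
Target frame: (45904859/8000) × (30) = 137714577/800 ≈ 172143.221 → 172143.
At 30 labels/s: frame 172143 → 01:35:38:03.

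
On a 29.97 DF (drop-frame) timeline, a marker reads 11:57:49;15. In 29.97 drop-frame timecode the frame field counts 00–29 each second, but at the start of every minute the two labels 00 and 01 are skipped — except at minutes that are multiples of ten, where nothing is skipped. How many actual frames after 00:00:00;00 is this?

As if non-drop at 30 labels/s: (11 × 3600 + 57 × 60 + 49) × 30 + 15 = 1292085.
Minute boundaries passed: 717; those not divisible by 10: 717 − 71 = 646; dropped labels = 2 × 646 = 1292.
Actual frame index = 1292085 − 1292 = 1290793.

1290793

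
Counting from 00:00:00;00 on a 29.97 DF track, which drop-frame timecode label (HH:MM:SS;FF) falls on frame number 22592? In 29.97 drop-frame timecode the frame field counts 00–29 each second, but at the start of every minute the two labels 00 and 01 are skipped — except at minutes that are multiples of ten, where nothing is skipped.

00:12:33;24

Each 10-minute DF block holds 10 × 60 × 30 − 9 × 2 = 17982 frames. 22592 ÷ 17982 → 1 full block, remainder 4610.
Within the partial block the first minute is 1800 frames and each further minute 1798, so 2 further minute boundaries passed. Total skipped labels = 18 × 1 + 2 × 2 = 22.
Non-drop label index = 22592 + 22 = 22614; at 30 labels/s that is 00:12:33:24, i.e. DF 00:12:33;24.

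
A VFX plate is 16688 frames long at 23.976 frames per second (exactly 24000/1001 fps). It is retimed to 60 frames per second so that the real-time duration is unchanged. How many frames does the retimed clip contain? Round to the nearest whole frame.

Frames at target rate = 16688 × (60) / (24000/1001) = 1044043/25 ≈ 41761.720.
Nearest whole frame: 41762.

41762 frames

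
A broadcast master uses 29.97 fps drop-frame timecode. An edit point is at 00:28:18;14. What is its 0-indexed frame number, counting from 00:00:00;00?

50902

Complete 10-minute blocks: 2, each 17982 frames → 35964.
Remaining 8 whole minutes in the current block: 1800 + 7 × 1798 = 14386 frames.
Within the current minute: 18 × 30 + 14 − 2 = 552 (labels ;00/;01 skipped at this minute). Total = 35964 + 14386 + 552 = 50902.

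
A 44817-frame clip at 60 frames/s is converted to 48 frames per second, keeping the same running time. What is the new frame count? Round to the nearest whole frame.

35854 frames

Frames at target rate = 44817 × (48) / (60) = 179268/5 ≈ 35853.600.
Nearest whole frame: 35854.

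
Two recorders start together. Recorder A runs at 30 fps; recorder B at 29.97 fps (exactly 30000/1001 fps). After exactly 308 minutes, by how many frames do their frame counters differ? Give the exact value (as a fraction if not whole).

7200/13 frames

308 min = 18480 s.
A emits 30 × 18480 = 554400 frames; B emits 30000/1001 × 18480 = 7200000/13.
Difference = 7200/13 frames (≈ 553.8462); B is behind A.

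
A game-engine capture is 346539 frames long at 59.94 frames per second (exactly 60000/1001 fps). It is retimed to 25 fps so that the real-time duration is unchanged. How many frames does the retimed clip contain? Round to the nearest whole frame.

Frames at target rate = 346539 × (25) / (60000/1001) = 115628513/800 ≈ 144535.641.
Nearest whole frame: 144536.

144536 frames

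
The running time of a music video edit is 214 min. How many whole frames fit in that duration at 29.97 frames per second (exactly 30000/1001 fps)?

214 min = 12840 s.
Frames = 12840 × 30000/1001 = 385200000/1001 ≈ 384815.1848.
Complete frames: 384815.

384815 frames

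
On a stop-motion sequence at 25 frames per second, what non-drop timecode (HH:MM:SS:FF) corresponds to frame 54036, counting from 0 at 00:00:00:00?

54036 ÷ 25 = 2161 full seconds, remainder 11 frames.
2161 s = 0 h 36 min 1 s.
Timecode: 00:36:01:11.

00:36:01:11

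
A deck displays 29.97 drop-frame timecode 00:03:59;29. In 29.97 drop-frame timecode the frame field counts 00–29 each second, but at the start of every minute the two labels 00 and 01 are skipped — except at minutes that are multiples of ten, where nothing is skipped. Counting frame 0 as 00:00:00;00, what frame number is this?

7193

As if non-drop at 30 labels/s: (0 × 3600 + 3 × 60 + 59) × 30 + 29 = 7199.
Minute boundaries passed: 3; those not divisible by 10: 3 − 0 = 3; dropped labels = 2 × 3 = 6.
Actual frame index = 7199 − 6 = 7193.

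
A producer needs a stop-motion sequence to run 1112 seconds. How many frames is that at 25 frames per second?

27800 frames

Frames = 1112 × 25 = 27800.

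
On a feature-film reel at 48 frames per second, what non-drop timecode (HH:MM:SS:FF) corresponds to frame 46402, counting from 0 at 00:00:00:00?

46402 ÷ 48 = 966 full seconds, remainder 34 frames.
966 s = 0 h 16 min 6 s.
Timecode: 00:16:06:34.

00:16:06:34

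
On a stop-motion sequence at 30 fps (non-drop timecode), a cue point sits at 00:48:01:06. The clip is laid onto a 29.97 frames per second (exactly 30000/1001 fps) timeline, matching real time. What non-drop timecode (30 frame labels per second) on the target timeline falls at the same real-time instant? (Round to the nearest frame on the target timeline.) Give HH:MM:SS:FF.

00:47:58:10

Source frame index: (0×3600 + 48×60 + 1) × 30 + 6 = 86436.
Real time: 86436 / (30) = 14406/5 s.
Target frame: (14406/5) × (30000/1001) = 12348000/143 ≈ 86349.650 → 86350.
At 30 labels/s: frame 86350 → 00:47:58:10.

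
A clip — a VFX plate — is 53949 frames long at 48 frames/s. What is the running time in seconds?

1123.9375 seconds

Running time = 53949 / (48) = 1123.9375 s.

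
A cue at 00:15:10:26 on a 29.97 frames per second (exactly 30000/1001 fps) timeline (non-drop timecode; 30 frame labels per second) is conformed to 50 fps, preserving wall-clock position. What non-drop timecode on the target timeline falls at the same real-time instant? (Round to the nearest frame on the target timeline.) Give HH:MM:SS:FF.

00:15:11:39

Source frame index: (0×3600 + 15×60 + 10) × 30 + 26 = 27326.
Real time: 27326 / (30000/1001) = 13676663/15000 s.
Target frame: (13676663/15000) × (50) = 13676663/300 ≈ 45588.877 → 45589.
At 50 labels/s: frame 45589 → 00:15:11:39.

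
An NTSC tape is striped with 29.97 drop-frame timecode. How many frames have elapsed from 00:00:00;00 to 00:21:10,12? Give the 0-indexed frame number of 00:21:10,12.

Complete 10-minute blocks: 2, each 17982 frames → 35964.
Remaining 1 whole minute in the current block: 1800 + 0 × 1798 = 1800 frames.
Within the current minute: 10 × 30 + 12 − 2 = 310 (labels ;00/;01 skipped at this minute). Total = 35964 + 1800 + 310 = 38074.

38074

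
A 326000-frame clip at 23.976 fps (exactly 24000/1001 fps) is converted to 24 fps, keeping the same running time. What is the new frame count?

Target frames = source frames × (target rate / source rate) = 326000 × (24)/(24000/1001) = 326000 × 1001/1000 = 326326.

326326 frames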